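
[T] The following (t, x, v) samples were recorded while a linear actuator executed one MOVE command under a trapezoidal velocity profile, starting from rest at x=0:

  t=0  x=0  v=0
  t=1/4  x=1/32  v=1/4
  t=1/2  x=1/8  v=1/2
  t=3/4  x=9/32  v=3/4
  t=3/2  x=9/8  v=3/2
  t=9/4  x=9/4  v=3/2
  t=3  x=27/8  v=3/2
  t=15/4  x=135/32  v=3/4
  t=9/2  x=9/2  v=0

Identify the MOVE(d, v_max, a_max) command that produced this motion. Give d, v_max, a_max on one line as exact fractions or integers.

d=9/2 v_max=3/2 a_max=1

final state: t=9/2, x=9/2, v=0 → d = 9/2
a_max = (1/4−0)/(1/4−0) = 1
max v = 3/2 over t∈[3/2,3] → v_max = 3/2
check: 3/2·(3/2+3/2) = 9/2 ✓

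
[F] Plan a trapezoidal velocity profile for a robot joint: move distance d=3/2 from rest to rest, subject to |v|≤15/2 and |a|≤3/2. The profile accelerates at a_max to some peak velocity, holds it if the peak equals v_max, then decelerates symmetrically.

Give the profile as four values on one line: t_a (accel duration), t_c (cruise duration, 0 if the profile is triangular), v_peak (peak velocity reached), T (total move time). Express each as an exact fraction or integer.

(v_max)²/a_max = (15/2)²/(3/2) = 75/2
3/2 < 75/2 → triangular
v_peak = √(3/2·3/2) = √(9/4) = 3/2
t_a = (3/2)/(3/2) = 1; t_c = 0
T = 2·1 = 2

t_a=1 t_c=0 v_peak=3/2 T=2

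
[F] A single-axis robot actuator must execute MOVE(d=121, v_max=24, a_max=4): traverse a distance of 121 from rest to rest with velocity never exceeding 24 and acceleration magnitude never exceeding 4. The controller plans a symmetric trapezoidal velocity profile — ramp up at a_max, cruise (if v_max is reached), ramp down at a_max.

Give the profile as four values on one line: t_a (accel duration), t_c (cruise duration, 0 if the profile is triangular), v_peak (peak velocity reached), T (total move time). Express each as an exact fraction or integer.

(v_max)²/a_max = 24²/4 = 144
121 < 144 so t_c = 0
v_peak = √(121·4) = √484 = 22
t_a = 22/4 = 11/2; t_c = 0
T = 2·11/2 = 11

t_a=11/2 t_c=0 v_peak=22 T=11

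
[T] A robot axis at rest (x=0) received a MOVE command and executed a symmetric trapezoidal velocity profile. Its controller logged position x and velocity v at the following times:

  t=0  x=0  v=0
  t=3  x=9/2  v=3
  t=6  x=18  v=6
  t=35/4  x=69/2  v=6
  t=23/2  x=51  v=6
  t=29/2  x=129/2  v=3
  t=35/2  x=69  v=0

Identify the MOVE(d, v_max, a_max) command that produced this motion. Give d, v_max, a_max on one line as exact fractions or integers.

final state: t=35/2, x=69, v=0 → d = 69
a_max = (3−0)/(3−0) = 1
max v = 6 over t∈[6,23/2] → v_max = 6
check: 6·(6+11/2) = 69 ✓

d=69 v_max=6 a_max=1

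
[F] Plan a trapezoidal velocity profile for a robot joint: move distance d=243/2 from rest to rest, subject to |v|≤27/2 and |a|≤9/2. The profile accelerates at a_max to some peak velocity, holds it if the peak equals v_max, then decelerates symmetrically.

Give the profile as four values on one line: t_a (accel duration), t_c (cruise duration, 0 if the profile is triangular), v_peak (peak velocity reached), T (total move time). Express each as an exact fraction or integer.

t_a=3 t_c=6 v_peak=27/2 T=12

v_max²/a_max = (27/2)²/(9/2) = 81/2
243/2 ≥ 81/2 ⇒ cruise phase
t_a = (27/2)/(9/2) = 3; v_peak = 27/2
d_cruise = 243/2 − 81/2 = 81; t_c = 81/(27/2) = 6
T = 2·3 + 6 = 12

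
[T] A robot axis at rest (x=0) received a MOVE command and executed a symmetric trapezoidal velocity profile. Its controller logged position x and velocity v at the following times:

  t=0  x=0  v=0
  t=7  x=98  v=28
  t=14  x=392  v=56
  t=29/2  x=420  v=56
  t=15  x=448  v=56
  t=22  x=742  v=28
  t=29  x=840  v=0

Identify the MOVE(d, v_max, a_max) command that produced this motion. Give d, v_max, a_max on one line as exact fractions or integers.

d=840 v_max=56 a_max=4

final state: t=29, x=840, v=0 → d = 840
a_max = (28−0)/(7−0) = 4
max v = 56 over t∈[14,15] → v_max = 56
check: 56·(14+1) = 840 ✓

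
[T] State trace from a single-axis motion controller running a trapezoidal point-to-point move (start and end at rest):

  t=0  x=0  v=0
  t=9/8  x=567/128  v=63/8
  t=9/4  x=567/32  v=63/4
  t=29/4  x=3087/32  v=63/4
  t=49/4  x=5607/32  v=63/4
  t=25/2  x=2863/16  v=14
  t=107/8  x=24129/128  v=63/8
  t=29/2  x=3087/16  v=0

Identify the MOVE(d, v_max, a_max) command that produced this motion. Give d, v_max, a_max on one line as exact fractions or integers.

d=3087/16 v_max=63/4 a_max=7

final state: t=29/2, x=3087/16, v=0 → d = 3087/16
a_max = (63/8−0)/(9/8−0) = 7
max v = 63/4 over t∈[9/4,49/4] → v_max = 63/4
check: 63/4·(9/4+10) = 3087/16 ✓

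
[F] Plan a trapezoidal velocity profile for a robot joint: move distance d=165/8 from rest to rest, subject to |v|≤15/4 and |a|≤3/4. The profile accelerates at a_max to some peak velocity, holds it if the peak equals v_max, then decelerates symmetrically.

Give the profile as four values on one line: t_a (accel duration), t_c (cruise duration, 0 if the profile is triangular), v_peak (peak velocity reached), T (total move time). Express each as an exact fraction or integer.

vₘ²/aₘ = (15/4)²/(3/4) = 75/4
165/8 ≥ 75/4 ⇒ cruise phase
t_a = (15/4)/(3/4) = 5; v_peak = 15/4
d_cruise = 165/8 − 75/4 = 15/8; t_c = (15/8)/(15/4) = 1/2
T = 2·5 + 1/2 = 21/2

t_a=5 t_c=1/2 v_peak=15/4 T=21/2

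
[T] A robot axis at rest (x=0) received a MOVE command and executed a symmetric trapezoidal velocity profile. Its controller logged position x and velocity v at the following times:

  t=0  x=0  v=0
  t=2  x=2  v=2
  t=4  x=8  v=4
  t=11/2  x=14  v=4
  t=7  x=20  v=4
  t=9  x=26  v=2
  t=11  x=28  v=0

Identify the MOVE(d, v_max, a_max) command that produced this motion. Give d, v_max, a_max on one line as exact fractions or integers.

d=28 v_max=4 a_max=1

final state: t=11, x=28, v=0 → d = 28
a_max = (2−0)/(2−0) = 1
max v = 4 over t∈[4,7] → v_max = 4
check: 4·(4+3) = 28 ✓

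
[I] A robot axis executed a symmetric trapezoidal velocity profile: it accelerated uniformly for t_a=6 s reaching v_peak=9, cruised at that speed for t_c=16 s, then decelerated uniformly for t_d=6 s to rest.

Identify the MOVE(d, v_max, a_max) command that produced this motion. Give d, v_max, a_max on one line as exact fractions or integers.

d=198 v_max=9 a_max=3/2

a_max = 9/6 = 3/2
d_a = ½·9·6 = 27; d_c = 9·16 = 144
d = 2·27 + 144 = 198
t_c = 16 > 0 → v_max = v_peak = 9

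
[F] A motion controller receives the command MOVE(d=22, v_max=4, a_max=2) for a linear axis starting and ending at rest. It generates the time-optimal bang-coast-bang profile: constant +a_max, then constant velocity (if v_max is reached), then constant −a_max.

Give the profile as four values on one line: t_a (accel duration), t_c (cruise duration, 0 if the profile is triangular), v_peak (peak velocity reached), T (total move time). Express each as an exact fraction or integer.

v_max²/a_max = 4²/2 = 8
22 ≥ 8 → trapezoidal
t_a = 4/2 = 2; v_peak = 4
d_cruise = 22 − 8 = 14; t_c = 14/4 = 7/2
T = 2·2 + 7/2 = 15/2

t_a=2 t_c=7/2 v_peak=4 T=15/2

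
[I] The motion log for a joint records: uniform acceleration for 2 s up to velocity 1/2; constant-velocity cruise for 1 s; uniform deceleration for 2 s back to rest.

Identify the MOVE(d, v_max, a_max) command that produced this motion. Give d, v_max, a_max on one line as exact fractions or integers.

d=3/2 v_max=1/2 a_max=1/4

a_max = (1/2)/2 = 1/4
d_a = ½·1/2·2 = 1/2; d_c = 1/2·1 = 1/2
d = 2·1/2 + 1/2 = 3/2
t_c = 1 > 0 ⇒ limit active, v_max = 1/2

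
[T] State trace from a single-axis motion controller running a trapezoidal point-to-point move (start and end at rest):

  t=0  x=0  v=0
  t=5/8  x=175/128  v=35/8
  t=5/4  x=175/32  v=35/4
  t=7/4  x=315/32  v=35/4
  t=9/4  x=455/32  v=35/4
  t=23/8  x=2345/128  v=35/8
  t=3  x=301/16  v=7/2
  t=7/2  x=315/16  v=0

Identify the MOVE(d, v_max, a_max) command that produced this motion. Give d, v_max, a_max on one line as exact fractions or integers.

d=315/16 v_max=35/4 a_max=7

final state: t=7/2, x=315/16, v=0 → d = 315/16
a_max = (35/8−0)/(5/8−0) = 7
max v = 35/4 over t∈[5/4,9/4] → v_max = 35/4
check: 35/4·(5/4+1) = 315/16 ✓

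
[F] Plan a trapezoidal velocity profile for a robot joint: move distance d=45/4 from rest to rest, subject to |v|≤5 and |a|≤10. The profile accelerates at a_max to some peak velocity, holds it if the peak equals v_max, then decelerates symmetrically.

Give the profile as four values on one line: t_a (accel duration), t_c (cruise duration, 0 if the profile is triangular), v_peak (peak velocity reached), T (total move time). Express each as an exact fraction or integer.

(v_max)²/a_max = 5²/10 = 5/2
45/4 ≥ 5/2 → trapezoidal
t_a = 5/10 = 1/2; v_peak = 5
d_cruise = 45/4 − 5/2 = 35/4; t_c = (35/4)/5 = 7/4
T = 2·1/2 + 7/4 = 11/4

t_a=1/2 t_c=7/4 v_peak=5 T=11/4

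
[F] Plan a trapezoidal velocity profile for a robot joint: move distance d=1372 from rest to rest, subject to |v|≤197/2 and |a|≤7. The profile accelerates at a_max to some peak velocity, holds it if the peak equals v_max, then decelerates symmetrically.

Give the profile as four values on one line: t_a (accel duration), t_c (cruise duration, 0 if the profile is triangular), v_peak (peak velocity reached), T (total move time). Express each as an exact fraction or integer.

t_a=14 t_c=0 v_peak=98 T=28

vₘ²/aₘ = (197/2)²/7 = 38809/28
1372 < 38809/28 ⇒ no cruise
v_peak = √(1372·7) = √9604 = 98
t_a = 98/7 = 14; t_c = 0
T = 2·14 = 28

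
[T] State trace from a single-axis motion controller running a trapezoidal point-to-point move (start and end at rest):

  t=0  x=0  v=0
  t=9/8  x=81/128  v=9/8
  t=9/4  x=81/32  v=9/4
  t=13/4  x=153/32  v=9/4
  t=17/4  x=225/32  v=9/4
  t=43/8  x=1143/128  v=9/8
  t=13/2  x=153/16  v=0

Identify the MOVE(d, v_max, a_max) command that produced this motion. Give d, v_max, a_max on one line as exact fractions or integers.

final state: t=13/2, x=153/16, v=0 → d = 153/16
a_max = (9/8−0)/(9/8−0) = 1
max v = 9/4 over t∈[9/4,17/4] → v_max = 9/4
check: 9/4·(9/4+2) = 153/16 ✓

d=153/16 v_max=9/4 a_max=1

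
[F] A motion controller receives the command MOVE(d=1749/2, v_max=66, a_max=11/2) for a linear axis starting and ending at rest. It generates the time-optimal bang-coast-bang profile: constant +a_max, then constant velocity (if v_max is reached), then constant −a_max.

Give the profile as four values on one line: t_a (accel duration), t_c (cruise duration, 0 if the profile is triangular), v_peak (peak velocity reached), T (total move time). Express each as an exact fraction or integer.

v_max²/a_max = 66²/(11/2) = 792
1749/2 ≥ 792 → trapezoidal
t_a = 66/(11/2) = 12; v_peak = 66
d_cruise = 1749/2 − 792 = 165/2; t_c = (165/2)/66 = 5/4
T = 2·12 + 5/4 = 101/4

t_a=12 t_c=5/4 v_peak=66 T=101/4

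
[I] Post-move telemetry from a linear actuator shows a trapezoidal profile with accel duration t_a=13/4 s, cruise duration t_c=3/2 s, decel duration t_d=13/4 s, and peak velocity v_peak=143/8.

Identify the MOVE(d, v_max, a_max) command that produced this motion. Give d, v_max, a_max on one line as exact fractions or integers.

a_max = (143/8)/(13/4) = 11/2
d_a = ½·143/8·13/4 = 1859/64; d_c = 143/8·3/2 = 429/16
d = 2·1859/64 + 429/16 = 2717/32
t_c = 3/2 > 0 ⇒ limit active, v_max = 143/8

d=2717/32 v_max=143/8 a_max=11/2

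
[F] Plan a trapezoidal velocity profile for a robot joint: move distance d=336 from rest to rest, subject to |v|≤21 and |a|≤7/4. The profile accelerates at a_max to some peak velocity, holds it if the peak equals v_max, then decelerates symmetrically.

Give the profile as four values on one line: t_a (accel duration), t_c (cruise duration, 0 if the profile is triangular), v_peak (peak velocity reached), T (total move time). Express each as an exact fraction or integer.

vₘ²/aₘ = 21²/(7/4) = 252
336 ≥ 252 → trapezoidal
t_a = 21/(7/4) = 12; v_peak = 21
d_cruise = 336 − 252 = 84; t_c = 84/21 = 4
T = 2·12 + 4 = 28

t_a=12 t_c=4 v_peak=21 T=28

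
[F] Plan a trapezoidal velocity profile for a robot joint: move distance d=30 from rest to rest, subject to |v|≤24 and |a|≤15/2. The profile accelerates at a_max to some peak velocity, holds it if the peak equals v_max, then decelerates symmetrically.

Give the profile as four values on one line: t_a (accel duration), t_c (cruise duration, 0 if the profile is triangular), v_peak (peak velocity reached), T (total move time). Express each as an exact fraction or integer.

t_a=2 t_c=0 v_peak=15 T=4

(v_max)²/a_max = 24²/(15/2) = 384/5
30 < 384/5 ⇒ no cruise
v_peak = √(30·15/2) = √225 = 15
t_a = 15/(15/2) = 2; t_c = 0
T = 2·2 = 4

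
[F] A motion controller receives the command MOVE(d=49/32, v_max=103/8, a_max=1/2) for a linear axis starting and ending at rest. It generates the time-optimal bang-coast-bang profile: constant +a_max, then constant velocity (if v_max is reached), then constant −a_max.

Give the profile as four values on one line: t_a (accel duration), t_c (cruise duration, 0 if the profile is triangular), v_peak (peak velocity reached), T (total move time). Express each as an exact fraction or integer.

t_a=7/4 t_c=0 v_peak=7/8 T=7/2

(v_max)²/a_max = (103/8)²/(1/2) = 10609/32
49/32 < 10609/32 so t_c = 0
v_peak = √(49/32·1/2) = √(49/64) = 7/8
t_a = (7/8)/(1/2) = 7/4; t_c = 0
T = 2·7/4 = 7/2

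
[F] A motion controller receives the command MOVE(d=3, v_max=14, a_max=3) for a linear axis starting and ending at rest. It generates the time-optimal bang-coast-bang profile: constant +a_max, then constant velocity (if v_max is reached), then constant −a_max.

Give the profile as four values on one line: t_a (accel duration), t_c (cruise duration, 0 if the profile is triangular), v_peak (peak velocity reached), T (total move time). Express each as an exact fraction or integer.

(v_max)²/a_max = 14²/3 = 196/3
3 < 196/3 → triangular
v_peak = √(3·3) = √9 = 3
t_a = 3/3 = 1; t_c = 0
T = 2·1 = 2

t_a=1 t_c=0 v_peak=3 T=2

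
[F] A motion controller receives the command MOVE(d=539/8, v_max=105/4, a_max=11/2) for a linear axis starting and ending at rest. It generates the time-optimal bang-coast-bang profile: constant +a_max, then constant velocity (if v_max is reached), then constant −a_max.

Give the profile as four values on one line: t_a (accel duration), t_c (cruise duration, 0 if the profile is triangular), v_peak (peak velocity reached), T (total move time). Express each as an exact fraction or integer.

t_a=7/2 t_c=0 v_peak=77/4 T=7

v_max²/a_max = (105/4)²/(11/2) = 11025/88
539/8 < 11025/88 → triangular
v_peak = √(539/8·11/2) = √(5929/16) = 77/4
t_a = (77/4)/(11/2) = 7/2; t_c = 0
T = 2·7/2 = 7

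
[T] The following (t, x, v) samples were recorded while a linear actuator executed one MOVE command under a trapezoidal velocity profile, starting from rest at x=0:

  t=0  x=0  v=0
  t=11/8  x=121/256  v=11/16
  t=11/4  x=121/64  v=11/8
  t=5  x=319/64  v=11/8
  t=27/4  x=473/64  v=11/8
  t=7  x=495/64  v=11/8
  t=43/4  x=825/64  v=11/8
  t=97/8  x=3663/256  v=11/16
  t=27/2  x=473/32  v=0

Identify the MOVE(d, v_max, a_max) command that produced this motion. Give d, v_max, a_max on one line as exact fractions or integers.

final state: t=27/2, x=473/32, v=0 → d = 473/32
a_max = (11/16−0)/(11/8−0) = 1/2
max v = 11/8 over t∈[11/4,43/4] → v_max = 11/8
check: 11/8·(11/4+8) = 473/32 ✓

d=473/32 v_max=11/8 a_max=1/2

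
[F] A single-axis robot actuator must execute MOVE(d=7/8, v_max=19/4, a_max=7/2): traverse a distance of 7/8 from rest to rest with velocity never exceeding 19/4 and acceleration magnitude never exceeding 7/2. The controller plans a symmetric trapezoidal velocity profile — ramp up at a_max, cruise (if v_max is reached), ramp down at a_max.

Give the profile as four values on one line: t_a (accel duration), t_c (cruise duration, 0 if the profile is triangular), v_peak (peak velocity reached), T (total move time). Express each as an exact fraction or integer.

t_a=1/2 t_c=0 v_peak=7/4 T=1

vₘ²/aₘ = (19/4)²/(7/2) = 361/56
7/8 < 361/56 ⇒ no cruise
v_peak = √(7/8·7/2) = √(49/16) = 7/4
t_a = (7/4)/(7/2) = 1/2; t_c = 0
T = 2·1/2 = 1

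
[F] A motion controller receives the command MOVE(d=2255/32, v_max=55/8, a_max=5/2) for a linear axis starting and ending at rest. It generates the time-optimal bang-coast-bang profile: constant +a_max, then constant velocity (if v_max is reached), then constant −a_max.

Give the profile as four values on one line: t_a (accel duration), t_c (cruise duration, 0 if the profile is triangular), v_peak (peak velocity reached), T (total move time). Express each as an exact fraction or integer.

t_a=11/4 t_c=15/2 v_peak=55/8 T=13

(v_max)²/a_max = (55/8)²/(5/2) = 605/32
2255/32 ≥ 605/32 so v_max reached
t_a = (55/8)/(5/2) = 11/4; v_peak = 55/8
d_cruise = 2255/32 − 605/32 = 825/16; t_c = (825/16)/(55/8) = 15/2
T = 2·11/4 + 15/2 = 13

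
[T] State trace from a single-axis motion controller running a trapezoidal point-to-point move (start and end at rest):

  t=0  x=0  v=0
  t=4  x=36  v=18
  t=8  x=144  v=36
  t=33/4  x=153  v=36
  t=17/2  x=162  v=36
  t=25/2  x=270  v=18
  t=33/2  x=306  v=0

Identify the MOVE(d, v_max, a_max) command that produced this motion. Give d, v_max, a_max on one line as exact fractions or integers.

d=306 v_max=36 a_max=9/2

final state: t=33/2, x=306, v=0 → d = 306
a_max = (18−0)/(4−0) = 9/2
max v = 36 over t∈[8,17/2] → v_max = 36
check: 36·(8+1/2) = 306 ✓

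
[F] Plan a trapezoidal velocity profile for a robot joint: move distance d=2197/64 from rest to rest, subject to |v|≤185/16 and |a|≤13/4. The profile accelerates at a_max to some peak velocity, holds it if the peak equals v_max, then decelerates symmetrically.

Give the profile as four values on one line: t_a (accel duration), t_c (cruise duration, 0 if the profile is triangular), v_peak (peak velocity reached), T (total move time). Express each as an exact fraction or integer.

t_a=13/4 t_c=0 v_peak=169/16 T=13/2

vₘ²/aₘ = (185/16)²/(13/4) = 34225/832
2197/64 < 34225/832 → triangular
v_peak = √(2197/64·13/4) = √(28561/256) = 169/16
t_a = (169/16)/(13/4) = 13/4; t_c = 0
T = 2·13/4 = 13/2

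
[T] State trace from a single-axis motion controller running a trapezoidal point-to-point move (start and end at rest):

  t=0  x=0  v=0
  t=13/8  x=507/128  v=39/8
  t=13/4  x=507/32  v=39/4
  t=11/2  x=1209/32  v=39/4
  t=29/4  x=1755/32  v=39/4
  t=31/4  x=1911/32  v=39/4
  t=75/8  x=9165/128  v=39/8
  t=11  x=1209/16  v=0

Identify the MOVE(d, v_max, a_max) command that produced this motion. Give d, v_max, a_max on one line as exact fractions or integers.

final state: t=11, x=1209/16, v=0 → d = 1209/16
a_max = (39/8−0)/(13/8−0) = 3
max v = 39/4 over t∈[13/4,31/4] → v_max = 39/4
check: 39/4·(13/4+9/2) = 1209/16 ✓

d=1209/16 v_max=39/4 a_max=3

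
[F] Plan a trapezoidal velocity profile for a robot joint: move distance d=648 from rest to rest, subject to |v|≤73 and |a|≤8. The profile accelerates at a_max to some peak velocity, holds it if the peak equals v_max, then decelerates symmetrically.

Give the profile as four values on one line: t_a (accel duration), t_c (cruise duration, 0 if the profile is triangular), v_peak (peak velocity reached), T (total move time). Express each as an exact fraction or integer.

t_a=9 t_c=0 v_peak=72 T=18

vₘ²/aₘ = 73²/8 = 5329/8
648 < 5329/8 → triangular
v_peak = √(648·8) = √5184 = 72
t_a = 72/8 = 9; t_c = 0
T = 2·9 = 18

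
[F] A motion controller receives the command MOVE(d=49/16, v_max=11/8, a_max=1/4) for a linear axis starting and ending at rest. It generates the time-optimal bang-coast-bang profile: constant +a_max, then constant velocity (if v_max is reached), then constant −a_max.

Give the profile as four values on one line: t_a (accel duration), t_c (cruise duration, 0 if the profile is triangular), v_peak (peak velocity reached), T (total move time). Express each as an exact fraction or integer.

t_a=7/2 t_c=0 v_peak=7/8 T=7

vₘ²/aₘ = (11/8)²/(1/4) = 121/16
49/16 < 121/16 → triangular
v_peak = √(49/16·1/4) = √(49/64) = 7/8
t_a = (7/8)/(1/4) = 7/2; t_c = 0
T = 2·7/2 = 7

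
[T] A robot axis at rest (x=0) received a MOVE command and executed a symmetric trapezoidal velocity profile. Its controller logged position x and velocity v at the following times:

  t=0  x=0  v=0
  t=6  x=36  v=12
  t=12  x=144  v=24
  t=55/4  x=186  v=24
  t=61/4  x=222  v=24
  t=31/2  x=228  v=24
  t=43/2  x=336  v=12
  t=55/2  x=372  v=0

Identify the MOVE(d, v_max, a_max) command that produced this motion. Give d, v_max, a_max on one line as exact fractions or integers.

final state: t=55/2, x=372, v=0 → d = 372
a_max = (12−0)/(6−0) = 2
max v = 24 over t∈[12,31/2] → v_max = 24
check: 24·(12+7/2) = 372 ✓

d=372 v_max=24 a_max=2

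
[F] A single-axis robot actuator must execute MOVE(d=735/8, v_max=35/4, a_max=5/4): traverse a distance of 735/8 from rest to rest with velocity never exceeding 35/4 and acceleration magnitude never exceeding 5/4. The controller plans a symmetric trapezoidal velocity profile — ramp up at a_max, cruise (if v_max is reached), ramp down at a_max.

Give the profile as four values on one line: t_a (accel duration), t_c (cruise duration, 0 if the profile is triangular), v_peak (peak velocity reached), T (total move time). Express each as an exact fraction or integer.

vₘ²/aₘ = (35/4)²/(5/4) = 245/4
735/8 ≥ 245/4 ⇒ cruise phase
t_a = (35/4)/(5/4) = 7; v_peak = 35/4
d_cruise = 735/8 − 245/4 = 245/8; t_c = (245/8)/(35/4) = 7/2
T = 2·7 + 7/2 = 35/2

t_a=7 t_c=7/2 v_peak=35/4 T=35/2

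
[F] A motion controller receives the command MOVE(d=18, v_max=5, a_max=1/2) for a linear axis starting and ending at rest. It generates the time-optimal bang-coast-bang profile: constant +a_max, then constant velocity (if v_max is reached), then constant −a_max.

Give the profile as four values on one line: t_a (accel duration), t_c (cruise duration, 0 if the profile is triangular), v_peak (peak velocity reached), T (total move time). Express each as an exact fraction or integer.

vₘ²/aₘ = 5²/(1/2) = 50
18 < 50 ⇒ no cruise
v_peak = √(18·1/2) = √9 = 3
t_a = 3/(1/2) = 6; t_c = 0
T = 2·6 = 12

t_a=6 t_c=0 v_peak=3 T=12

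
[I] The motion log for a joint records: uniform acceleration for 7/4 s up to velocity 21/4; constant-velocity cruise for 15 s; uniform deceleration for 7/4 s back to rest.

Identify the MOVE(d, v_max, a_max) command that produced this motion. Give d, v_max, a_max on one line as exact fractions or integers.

a_max = (21/4)/(7/4) = 3
d_a = ½·21/4·7/4 = 147/32; d_c = 21/4·15 = 315/4
d = 2·147/32 + 315/4 = 1407/16
t_c = 15 > 0 ⇒ limit active, v_max = 21/4

d=1407/16 v_max=21/4 a_max=3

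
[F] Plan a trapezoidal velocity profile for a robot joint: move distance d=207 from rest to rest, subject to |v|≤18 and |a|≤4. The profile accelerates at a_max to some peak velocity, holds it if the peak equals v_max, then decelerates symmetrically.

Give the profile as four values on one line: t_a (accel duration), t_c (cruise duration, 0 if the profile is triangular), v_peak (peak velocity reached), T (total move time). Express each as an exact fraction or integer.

t_a=9/2 t_c=7 v_peak=18 T=16

v_max²/a_max = 18²/4 = 81
207 ≥ 81 → trapezoidal
t_a = 18/4 = 9/2; v_peak = 18
d_cruise = 207 − 81 = 126; t_c = 126/18 = 7
T = 2·9/2 + 7 = 16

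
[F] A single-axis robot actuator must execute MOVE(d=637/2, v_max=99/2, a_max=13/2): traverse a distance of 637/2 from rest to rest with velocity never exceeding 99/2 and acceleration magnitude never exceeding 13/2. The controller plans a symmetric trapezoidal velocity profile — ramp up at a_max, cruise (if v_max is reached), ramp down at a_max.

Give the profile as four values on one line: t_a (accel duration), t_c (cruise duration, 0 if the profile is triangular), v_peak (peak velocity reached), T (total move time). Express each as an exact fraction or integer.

t_a=7 t_c=0 v_peak=91/2 T=14

v_max²/a_max = (99/2)²/(13/2) = 9801/26
637/2 < 9801/26 ⇒ no cruise
v_peak = √(637/2·13/2) = √(8281/4) = 91/2
t_a = (91/2)/(13/2) = 7; t_c = 0
T = 2·7 = 14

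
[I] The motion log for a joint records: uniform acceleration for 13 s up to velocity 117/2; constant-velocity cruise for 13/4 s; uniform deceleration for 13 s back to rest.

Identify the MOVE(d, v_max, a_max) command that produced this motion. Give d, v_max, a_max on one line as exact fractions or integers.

a_max = (117/2)/13 = 9/2
d_a = ½·117/2·13 = 1521/4; d_c = 117/2·13/4 = 1521/8
d = 2·1521/4 + 1521/8 = 7605/8
t_c = 13/4 > 0 → v_max = v_peak = 117/2

d=7605/8 v_max=117/2 a_max=9/2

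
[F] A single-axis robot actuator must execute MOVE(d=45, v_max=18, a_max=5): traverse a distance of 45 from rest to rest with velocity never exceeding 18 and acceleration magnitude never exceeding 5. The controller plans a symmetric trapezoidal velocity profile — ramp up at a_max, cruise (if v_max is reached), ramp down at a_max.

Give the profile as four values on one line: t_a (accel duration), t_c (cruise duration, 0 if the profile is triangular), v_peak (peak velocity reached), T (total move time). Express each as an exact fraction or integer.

v_max²/a_max = 18²/5 = 324/5
45 < 324/5 ⇒ no cruise
v_peak = √(45·5) = √225 = 15
t_a = 15/5 = 3; t_c = 0
T = 2·3 = 6

t_a=3 t_c=0 v_peak=15 T=6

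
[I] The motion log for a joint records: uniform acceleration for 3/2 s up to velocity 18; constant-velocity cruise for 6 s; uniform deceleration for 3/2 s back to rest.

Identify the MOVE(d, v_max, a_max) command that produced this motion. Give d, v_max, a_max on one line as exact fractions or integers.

d=135 v_max=18 a_max=12

a_max = 18/(3/2) = 12
d_a = ½·18·3/2 = 27/2; d_c = 18·6 = 108
d = 2·27/2 + 108 = 135
t_c = 6 > 0 ⇒ limit active, v_max = 18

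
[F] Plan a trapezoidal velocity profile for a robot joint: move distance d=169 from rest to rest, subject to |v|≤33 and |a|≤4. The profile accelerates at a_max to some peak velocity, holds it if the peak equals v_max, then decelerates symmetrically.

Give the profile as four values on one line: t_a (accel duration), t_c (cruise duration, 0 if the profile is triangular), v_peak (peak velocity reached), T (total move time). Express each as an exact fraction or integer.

(v_max)²/a_max = 33²/4 = 1089/4
169 < 1089/4 ⇒ no cruise
v_peak = √(169·4) = √676 = 26
t_a = 26/4 = 13/2; t_c = 0
T = 2·13/2 = 13

t_a=13/2 t_c=0 v_peak=26 T=13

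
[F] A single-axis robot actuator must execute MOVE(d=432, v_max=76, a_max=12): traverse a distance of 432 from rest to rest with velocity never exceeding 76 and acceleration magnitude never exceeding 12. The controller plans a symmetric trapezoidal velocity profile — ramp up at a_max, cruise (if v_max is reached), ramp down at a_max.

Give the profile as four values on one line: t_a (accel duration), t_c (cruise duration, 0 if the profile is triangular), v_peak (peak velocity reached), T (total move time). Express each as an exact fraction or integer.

v_max²/a_max = 76²/12 = 1444/3
432 < 1444/3 → triangular
v_peak = √(432·12) = √5184 = 72
t_a = 72/12 = 6; t_c = 0
T = 2·6 = 12

t_a=6 t_c=0 v_peak=72 T=12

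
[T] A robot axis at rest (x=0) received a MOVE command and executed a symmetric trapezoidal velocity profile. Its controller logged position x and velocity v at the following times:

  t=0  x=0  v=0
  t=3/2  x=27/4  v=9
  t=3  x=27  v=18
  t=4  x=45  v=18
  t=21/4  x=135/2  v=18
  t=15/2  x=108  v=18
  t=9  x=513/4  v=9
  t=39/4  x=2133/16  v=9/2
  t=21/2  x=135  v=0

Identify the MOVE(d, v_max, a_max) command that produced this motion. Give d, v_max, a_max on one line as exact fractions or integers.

d=135 v_max=18 a_max=6

final state: t=21/2, x=135, v=0 → d = 135
a_max = (9−0)/(3/2−0) = 6
max v = 18 over t∈[3,15/2] → v_max = 18
check: 18·(3+9/2) = 135 ✓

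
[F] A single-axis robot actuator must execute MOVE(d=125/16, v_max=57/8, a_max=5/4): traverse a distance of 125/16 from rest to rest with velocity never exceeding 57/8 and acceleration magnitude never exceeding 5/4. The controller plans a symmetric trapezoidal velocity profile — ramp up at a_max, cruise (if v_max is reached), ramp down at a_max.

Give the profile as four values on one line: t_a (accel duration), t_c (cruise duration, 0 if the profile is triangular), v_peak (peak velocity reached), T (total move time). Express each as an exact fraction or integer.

vₘ²/aₘ = (57/8)²/(5/4) = 3249/80
125/16 < 3249/80 ⇒ no cruise
v_peak = √(125/16·5/4) = √(625/64) = 25/8
t_a = (25/8)/(5/4) = 5/2; t_c = 0
T = 2·5/2 = 5

t_a=5/2 t_c=0 v_peak=25/8 T=5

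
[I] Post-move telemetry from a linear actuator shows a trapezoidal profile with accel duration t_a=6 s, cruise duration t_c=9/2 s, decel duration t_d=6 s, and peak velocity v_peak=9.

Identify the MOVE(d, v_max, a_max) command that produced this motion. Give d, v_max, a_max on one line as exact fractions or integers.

d=189/2 v_max=9 a_max=3/2

a_max = 9/6 = 3/2
d_a = ½·9·6 = 27; d_c = 9·9/2 = 81/2
d = 2·27 + 81/2 = 189/2
t_c = 9/2 > 0 so v_max = 9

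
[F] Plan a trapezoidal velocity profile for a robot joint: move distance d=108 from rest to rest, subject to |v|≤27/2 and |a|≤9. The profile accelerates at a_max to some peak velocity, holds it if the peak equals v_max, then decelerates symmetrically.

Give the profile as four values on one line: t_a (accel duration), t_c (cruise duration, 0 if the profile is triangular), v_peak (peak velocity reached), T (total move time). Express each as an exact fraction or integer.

t_a=3/2 t_c=13/2 v_peak=27/2 T=19/2

vₘ²/aₘ = (27/2)²/9 = 81/4
108 ≥ 81/4 so v_max reached
t_a = (27/2)/9 = 3/2; v_peak = 27/2
d_cruise = 108 − 81/4 = 351/4; t_c = (351/4)/(27/2) = 13/2
T = 2·3/2 + 13/2 = 19/2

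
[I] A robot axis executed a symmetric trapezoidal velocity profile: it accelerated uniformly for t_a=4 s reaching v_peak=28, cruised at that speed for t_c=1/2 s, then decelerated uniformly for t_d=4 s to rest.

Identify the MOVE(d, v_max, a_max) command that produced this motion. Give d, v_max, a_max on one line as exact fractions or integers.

a_max = 28/4 = 7
d_a = ½·28·4 = 56; d_c = 28·1/2 = 14
d = 2·56 + 14 = 126
t_c = 1/2 > 0 ⇒ limit active, v_max = 28

d=126 v_max=28 a_max=7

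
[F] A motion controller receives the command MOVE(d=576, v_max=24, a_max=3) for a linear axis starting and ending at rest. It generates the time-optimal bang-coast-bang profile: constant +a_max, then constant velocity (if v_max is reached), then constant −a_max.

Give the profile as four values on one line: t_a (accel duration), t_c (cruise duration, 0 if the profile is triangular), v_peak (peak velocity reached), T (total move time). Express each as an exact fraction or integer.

v_max²/a_max = 24²/3 = 192
576 ≥ 192 → trapezoidal
t_a = 24/3 = 8; v_peak = 24
d_cruise = 576 − 192 = 384; t_c = 384/24 = 16
T = 2·8 + 16 = 32

t_a=8 t_c=16 v_peak=24 T=32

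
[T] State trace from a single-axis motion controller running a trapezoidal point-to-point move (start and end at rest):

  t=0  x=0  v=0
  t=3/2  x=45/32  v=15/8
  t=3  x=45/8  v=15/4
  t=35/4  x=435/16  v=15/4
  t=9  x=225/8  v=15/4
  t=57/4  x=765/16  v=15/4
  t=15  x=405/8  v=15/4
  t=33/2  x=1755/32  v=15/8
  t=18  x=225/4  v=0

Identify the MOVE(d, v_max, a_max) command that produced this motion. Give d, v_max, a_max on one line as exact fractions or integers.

d=225/4 v_max=15/4 a_max=5/4

final state: t=18, x=225/4, v=0 → d = 225/4
a_max = (15/8−0)/(3/2−0) = 5/4
max v = 15/4 over t∈[3,15] → v_max = 15/4
check: 15/4·(3+12) = 225/4 ✓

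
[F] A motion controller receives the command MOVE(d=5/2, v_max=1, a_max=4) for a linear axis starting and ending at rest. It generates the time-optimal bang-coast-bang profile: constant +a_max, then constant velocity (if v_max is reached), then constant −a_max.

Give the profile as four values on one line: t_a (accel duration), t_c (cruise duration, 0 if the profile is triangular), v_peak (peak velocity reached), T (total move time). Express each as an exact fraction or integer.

vₘ²/aₘ = 1²/4 = 1/4
5/2 ≥ 1/4 so v_max reached
t_a = 1/4; v_peak = 1
d_cruise = 5/2 − 1/4 = 9/4; t_c = (9/4)/1 = 9/4
T = 2·1/4 + 9/4 = 11/4

t_a=1/4 t_c=9/4 v_peak=1 T=11/4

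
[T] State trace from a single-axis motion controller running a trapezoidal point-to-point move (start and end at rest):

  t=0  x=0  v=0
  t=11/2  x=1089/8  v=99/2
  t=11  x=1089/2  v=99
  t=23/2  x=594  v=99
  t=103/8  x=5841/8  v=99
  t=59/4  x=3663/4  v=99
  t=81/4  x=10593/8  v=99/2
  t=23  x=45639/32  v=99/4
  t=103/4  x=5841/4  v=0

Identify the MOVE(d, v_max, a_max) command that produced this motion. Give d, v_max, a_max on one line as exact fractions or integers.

final state: t=103/4, x=5841/4, v=0 → d = 5841/4
a_max = (99/2−0)/(11/2−0) = 9
max v = 99 over t∈[11,59/4] → v_max = 99
check: 99·(11+15/4) = 5841/4 ✓

d=5841/4 v_max=99 a_max=9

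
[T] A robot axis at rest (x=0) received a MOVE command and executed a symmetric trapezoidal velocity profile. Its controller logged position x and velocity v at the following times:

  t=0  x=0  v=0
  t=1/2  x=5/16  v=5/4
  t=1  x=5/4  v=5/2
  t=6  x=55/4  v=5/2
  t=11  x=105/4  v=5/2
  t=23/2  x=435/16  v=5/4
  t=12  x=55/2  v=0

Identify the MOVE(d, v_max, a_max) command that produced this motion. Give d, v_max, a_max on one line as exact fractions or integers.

final state: t=12, x=55/2, v=0 → d = 55/2
a_max = (5/4−0)/(1/2−0) = 5/2
max v = 5/2 over t∈[1,11] → v_max = 5/2
check: 5/2·(1+10) = 55/2 ✓

d=55/2 v_max=5/2 a_max=5/2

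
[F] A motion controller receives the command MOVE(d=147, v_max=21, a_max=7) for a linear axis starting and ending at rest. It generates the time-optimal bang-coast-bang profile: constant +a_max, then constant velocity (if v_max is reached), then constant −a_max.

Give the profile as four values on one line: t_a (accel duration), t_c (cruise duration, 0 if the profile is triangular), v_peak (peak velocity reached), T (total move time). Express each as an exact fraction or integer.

t_a=3 t_c=4 v_peak=21 T=10

vₘ²/aₘ = 21²/7 = 63
147 ≥ 63 → trapezoidal
t_a = 21/7 = 3; v_peak = 21
d_cruise = 147 − 63 = 84; t_c = 84/21 = 4
T = 2·3 + 4 = 10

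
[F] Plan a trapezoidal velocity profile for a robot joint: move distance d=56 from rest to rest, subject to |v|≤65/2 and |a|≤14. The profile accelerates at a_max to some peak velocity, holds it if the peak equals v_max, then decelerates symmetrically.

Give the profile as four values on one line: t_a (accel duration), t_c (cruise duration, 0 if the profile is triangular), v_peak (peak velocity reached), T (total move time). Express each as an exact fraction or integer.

(v_max)²/a_max = (65/2)²/14 = 4225/56
56 < 4225/56 → triangular
v_peak = √(56·14) = √784 = 28
t_a = 28/14 = 2; t_c = 0
T = 2·2 = 4

t_a=2 t_c=0 v_peak=28 T=4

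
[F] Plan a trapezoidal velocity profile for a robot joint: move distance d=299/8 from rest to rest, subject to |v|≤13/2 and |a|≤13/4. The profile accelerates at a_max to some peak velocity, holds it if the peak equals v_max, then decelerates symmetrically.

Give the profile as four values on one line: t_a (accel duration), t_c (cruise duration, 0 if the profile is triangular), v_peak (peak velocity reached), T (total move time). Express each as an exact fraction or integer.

t_a=2 t_c=15/4 v_peak=13/2 T=31/4

vₘ²/aₘ = (13/2)²/(13/4) = 13
299/8 ≥ 13 ⇒ cruise phase
t_a = (13/2)/(13/4) = 2; v_peak = 13/2
d_cruise = 299/8 − 13 = 195/8; t_c = (195/8)/(13/2) = 15/4
T = 2·2 + 15/4 = 31/4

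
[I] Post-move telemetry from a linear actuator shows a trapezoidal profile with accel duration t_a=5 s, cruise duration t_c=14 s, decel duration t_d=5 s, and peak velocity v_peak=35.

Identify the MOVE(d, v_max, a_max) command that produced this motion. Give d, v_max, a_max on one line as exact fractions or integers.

a_max = 35/5 = 7
d_a = ½·35·5 = 175/2; d_c = 35·14 = 490
d = 2·175/2 + 490 = 665
t_c = 14 > 0 → v_max = v_peak = 35

d=665 v_max=35 a_max=7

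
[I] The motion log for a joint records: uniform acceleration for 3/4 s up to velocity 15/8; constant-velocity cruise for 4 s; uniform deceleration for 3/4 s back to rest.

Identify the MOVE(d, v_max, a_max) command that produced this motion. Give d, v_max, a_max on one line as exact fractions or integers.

a_max = (15/8)/(3/4) = 5/2
d_a = ½·15/8·3/4 = 45/64; d_c = 15/8·4 = 15/2
d = 2·45/64 + 15/2 = 285/32
t_c = 4 > 0 so v_max = 15/8

d=285/32 v_max=15/8 a_max=5/2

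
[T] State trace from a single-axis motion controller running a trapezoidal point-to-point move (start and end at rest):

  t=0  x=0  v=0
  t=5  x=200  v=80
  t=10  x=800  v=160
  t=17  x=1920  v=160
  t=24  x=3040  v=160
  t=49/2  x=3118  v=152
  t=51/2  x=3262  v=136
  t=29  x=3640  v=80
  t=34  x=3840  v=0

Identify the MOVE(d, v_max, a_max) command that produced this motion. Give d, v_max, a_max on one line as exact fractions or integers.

d=3840 v_max=160 a_max=16

final state: t=34, x=3840, v=0 → d = 3840
a_max = (80−0)/(5−0) = 16
max v = 160 over t∈[10,24] → v_max = 160
check: 160·(10+14) = 3840 ✓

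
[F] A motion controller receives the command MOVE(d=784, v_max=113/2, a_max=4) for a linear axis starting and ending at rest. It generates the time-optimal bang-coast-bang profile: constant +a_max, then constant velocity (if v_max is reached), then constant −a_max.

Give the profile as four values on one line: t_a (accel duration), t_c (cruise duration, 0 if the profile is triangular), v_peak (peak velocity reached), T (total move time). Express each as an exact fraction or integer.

t_a=14 t_c=0 v_peak=56 T=28

v_max²/a_max = (113/2)²/4 = 12769/16
784 < 12769/16 ⇒ no cruise
v_peak = √(784·4) = √3136 = 56
t_a = 56/4 = 14; t_c = 0
T = 2·14 = 28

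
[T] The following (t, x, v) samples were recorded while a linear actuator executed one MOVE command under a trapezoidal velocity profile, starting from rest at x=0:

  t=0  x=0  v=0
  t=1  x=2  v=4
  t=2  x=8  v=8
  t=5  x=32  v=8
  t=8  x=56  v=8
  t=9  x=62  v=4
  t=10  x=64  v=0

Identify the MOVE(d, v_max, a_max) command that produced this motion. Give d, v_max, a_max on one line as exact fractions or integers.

final state: t=10, x=64, v=0 → d = 64
a_max = (4−0)/(1−0) = 4
max v = 8 over t∈[2,8] → v_max = 8
check: 8·(2+6) = 64 ✓

d=64 v_max=8 a_max=4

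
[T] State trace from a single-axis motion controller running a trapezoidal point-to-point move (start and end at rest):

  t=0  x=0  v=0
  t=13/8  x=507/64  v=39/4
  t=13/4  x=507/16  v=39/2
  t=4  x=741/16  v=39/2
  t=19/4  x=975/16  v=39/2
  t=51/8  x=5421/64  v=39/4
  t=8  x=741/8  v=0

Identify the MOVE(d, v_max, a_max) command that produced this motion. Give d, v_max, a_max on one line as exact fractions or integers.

d=741/8 v_max=39/2 a_max=6

final state: t=8, x=741/8, v=0 → d = 741/8
a_max = (39/4−0)/(13/8−0) = 6
max v = 39/2 over t∈[13/4,19/4] → v_max = 39/2
check: 39/2·(13/4+3/2) = 741/8 ✓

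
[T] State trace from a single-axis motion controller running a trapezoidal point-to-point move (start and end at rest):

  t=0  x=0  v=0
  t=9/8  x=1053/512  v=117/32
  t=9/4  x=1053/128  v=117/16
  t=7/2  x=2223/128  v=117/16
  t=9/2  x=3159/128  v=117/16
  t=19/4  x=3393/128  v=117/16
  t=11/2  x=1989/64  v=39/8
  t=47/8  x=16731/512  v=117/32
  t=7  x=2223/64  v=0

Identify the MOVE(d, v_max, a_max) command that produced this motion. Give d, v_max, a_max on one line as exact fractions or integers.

final state: t=7, x=2223/64, v=0 → d = 2223/64
a_max = (117/32−0)/(9/8−0) = 13/4
max v = 117/16 over t∈[9/4,19/4] → v_max = 117/16
check: 117/16·(9/4+5/2) = 2223/64 ✓

d=2223/64 v_max=117/16 a_max=13/4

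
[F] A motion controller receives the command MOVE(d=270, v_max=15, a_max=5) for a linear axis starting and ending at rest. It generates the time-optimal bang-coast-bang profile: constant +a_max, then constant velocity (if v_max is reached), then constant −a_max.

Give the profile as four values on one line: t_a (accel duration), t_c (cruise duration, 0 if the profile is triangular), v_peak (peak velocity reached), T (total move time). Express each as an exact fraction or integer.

t_a=3 t_c=15 v_peak=15 T=21

(v_max)²/a_max = 15²/5 = 45
270 ≥ 45 → trapezoidal
t_a = 15/5 = 3; v_peak = 15
d_cruise = 270 − 45 = 225; t_c = 225/15 = 15
T = 2·3 + 15 = 21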